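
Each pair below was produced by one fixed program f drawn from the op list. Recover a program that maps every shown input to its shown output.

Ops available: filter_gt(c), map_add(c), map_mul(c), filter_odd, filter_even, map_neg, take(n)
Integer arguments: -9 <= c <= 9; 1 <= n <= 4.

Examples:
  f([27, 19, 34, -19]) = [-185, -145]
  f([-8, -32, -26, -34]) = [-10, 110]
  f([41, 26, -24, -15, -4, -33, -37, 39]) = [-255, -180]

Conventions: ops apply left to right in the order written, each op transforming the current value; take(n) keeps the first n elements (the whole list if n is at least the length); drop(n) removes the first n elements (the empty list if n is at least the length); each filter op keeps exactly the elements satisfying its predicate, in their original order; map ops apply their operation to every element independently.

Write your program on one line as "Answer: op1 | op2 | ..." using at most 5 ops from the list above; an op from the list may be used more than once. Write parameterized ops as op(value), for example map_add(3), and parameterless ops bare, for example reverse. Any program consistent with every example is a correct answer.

map_neg | take(2) | map_add(-7) | map_add(-3) | map_mul(5)

Check, running the answer program on each example:
  [27, 19, 34, -19] -> [-27, -19, -34, 19] -> [-27, -19] -> [-34, -26] -> [-37, -29] -> [-185, -145]
  [-8, -32, -26, -34] -> [8, 32, 26, 34] -> [8, 32] -> [1, 25] -> [-2, 22] -> [-10, 110]
  [41, 26, -24, -15, -4, -33, -37, 39] -> [-41, -26, 24, 15, 4, 33, 37, -39] -> [-41, -26] -> [-48, -33] -> [-51, -36] -> [-255, -180]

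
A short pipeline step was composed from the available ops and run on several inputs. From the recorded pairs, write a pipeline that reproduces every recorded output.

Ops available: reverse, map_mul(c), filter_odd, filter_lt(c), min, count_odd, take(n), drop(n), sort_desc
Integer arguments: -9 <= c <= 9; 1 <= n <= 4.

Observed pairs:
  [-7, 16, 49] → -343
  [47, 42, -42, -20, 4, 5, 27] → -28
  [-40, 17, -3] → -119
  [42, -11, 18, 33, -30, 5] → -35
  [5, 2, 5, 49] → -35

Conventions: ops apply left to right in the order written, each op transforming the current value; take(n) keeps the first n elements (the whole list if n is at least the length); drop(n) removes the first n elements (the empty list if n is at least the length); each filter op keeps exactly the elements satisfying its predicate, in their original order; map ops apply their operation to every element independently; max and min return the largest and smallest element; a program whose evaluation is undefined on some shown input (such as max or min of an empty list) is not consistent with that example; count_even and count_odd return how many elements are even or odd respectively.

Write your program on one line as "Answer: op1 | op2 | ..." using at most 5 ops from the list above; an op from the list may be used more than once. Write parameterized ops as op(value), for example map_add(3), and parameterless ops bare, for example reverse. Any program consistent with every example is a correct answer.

map_mul(-7) | sort_desc | take(3) | reverse | min

Check, running the answer program on each example:
  [-7, 16, 49] -> [49, -112, -343] -> [49, -112, -343] -> [49, -112, -343] -> [-343, -112, 49] -> -343
  [47, 42, -42, -20, 4, 5, 27] -> [-329, -294, 294, 140, -28, -35, -189] -> [294, 140, -28, -35, -189, -294, -329] -> [294, 140, -28] -> [-28, 140, 294] -> -28
  [-40, 17, -3] -> [280, -119, 21] -> [280, 21, -119] -> [280, 21, -119] -> [-119, 21, 280] -> -119
  [42, -11, 18, 33, -30, 5] -> [-294, 77, -126, -231, 210, -35] -> [210, 77, -35, -126, -231, -294] -> [210, 77, -35] -> [-35, 77, 210] -> -35
  [5, 2, 5, 49] -> [-35, -14, -35, -343] -> [-14, -35, -35, -343] -> [-14, -35, -35] -> [-35, -35, -14] -> -35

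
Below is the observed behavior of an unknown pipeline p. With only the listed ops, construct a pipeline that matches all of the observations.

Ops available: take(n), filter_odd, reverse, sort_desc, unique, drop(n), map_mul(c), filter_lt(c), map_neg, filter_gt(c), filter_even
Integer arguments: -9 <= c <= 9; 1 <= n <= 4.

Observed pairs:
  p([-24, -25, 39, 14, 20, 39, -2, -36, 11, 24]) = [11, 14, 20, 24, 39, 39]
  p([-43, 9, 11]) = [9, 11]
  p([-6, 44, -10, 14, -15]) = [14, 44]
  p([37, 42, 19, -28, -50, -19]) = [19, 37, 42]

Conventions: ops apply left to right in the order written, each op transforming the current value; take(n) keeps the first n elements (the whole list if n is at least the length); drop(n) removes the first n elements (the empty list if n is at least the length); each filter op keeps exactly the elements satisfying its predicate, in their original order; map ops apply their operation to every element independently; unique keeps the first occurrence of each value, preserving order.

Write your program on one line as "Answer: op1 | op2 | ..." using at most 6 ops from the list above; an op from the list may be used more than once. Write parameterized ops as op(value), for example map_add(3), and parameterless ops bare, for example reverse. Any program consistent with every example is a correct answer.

sort_desc | filter_gt(-7) | filter_gt(8) | map_neg | reverse | map_mul(-1)

Check, running the answer program on each example:
  [-24, -25, 39, 14, 20, 39, -2, -36, 11, 24] -> [39, 39, 24, 20, 14, 11, -2, -24, -25, -36] -> [39, 39, 24, 20, 14, 11, -2] -> [39, 39, 24, 20, 14, 11] -> [-39, -39, -24, -20, -14, -11] -> [-11, -14, -20, -24, -39, -39] -> [11, 14, 20, 24, 39, 39]
  [-43, 9, 11] -> [11, 9, -43] -> [11, 9] -> [11, 9] -> [-11, -9] -> [-9, -11] -> [9, 11]
  [-6, 44, -10, 14, -15] -> [44, 14, -6, -10, -15] -> [44, 14, -6] -> [44, 14] -> [-44, -14] -> [-14, -44] -> [14, 44]
  [37, 42, 19, -28, -50, -19] -> [42, 37, 19, -19, -28, -50] -> [42, 37, 19] -> [42, 37, 19] -> [-42, -37, -19] -> [-19, -37, -42] -> [19, 37, 42]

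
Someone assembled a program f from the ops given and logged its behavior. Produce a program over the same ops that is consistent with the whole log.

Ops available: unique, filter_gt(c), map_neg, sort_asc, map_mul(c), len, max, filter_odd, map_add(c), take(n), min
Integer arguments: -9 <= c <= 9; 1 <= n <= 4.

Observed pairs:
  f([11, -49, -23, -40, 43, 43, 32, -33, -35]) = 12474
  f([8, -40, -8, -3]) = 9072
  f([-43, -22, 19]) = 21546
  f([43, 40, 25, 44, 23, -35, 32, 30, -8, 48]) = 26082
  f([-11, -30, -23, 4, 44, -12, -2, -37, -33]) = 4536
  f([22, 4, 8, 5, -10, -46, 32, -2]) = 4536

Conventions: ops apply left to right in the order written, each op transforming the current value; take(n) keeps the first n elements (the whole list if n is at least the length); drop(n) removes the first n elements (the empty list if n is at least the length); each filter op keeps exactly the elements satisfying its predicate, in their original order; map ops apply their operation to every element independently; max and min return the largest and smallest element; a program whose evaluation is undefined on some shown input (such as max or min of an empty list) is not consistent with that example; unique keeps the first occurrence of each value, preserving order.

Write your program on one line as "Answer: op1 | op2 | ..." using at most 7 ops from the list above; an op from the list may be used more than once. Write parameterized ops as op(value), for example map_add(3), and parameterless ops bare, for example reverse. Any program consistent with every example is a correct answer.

map_mul(7) | map_mul(-3) | map_mul(9) | map_mul(-6) | filter_gt(-2) | min

Check, running the answer program on each example:
  [11, -49, -23, -40, 43, 43, 32, -33, -35] -> [77, -343, -161, -280, 301, 301, 224, -231, -245] -> [-231, 1029, 483, 840, -903, -903, -672, 693, 735] -> [-2079, 9261, 4347, 7560, -8127, -8127, -6048, 6237, 6615] -> [12474, -55566, -26082, -45360, 48762, 48762, 36288, -37422, -39690] -> [12474, 48762, 48762, 36288] -> 12474
  [8, -40, -8, -3] -> [56, -280, -56, -21] -> [-168, 840, 168, 63] -> [-1512, 7560, 1512, 567] -> [9072, -45360, -9072, -3402] -> [9072] -> 9072
  [-43, -22, 19] -> [-301, -154, 133] -> [903, 462, -399] -> [8127, 4158, -3591] -> [-48762, -24948, 21546] -> [21546] -> 21546
  [43, 40, 25, 44, 23, -35, 32, 30, -8, 48] -> [301, 280, 175, 308, 161, -245, 224, 210, -56, 336] -> [-903, -840, -525, -924, -483, 735, -672, -630, 168, -1008] -> [-8127, -7560, -4725, -8316, -4347, 6615, -6048, -5670, 1512, -9072] -> [48762, 45360, 28350, 49896, 26082, -39690, 36288, 34020, -9072, 54432] -> [48762, 45360, 28350, 49896, 26082, 36288, 34020, 54432] -> 26082
  [-11, -30, -23, 4, 44, -12, -2, -37, -33] -> [-77, -210, -161, 28, 308, -84, -14, -259, -231] -> [231, 630, 483, -84, -924, 252, 42, 777, 693] -> [2079, 5670, 4347, -756, -8316, 2268, 378, 6993, 6237] -> [-12474, -34020, -26082, 4536, 49896, -13608, -2268, -41958, -37422] -> [4536, 49896] -> 4536
  [22, 4, 8, 5, -10, -46, 32, -2] -> [154, 28, 56, 35, -70, -322, 224, -14] -> [-462, -84, -168, -105, 210, 966, -672, 42] -> [-4158, -756, -1512, -945, 1890, 8694, -6048, 378] -> [24948, 4536, 9072, 5670, -11340, -52164, 36288, -2268] -> [24948, 4536, 9072, 5670, 36288] -> 4536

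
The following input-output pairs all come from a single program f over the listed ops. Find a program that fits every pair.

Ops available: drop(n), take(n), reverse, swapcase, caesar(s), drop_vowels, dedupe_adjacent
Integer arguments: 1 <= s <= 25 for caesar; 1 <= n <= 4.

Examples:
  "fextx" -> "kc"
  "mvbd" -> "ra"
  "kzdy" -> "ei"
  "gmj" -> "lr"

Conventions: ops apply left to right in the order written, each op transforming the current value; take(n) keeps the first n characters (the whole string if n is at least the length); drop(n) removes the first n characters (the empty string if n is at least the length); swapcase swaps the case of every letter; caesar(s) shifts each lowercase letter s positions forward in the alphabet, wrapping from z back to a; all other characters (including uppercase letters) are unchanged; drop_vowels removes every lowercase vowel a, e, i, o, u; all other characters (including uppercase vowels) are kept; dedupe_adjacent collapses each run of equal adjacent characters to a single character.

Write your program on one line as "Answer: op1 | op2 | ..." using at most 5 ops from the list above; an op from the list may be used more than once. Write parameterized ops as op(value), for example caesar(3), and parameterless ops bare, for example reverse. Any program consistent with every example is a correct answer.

caesar(4) | drop_vowels | caesar(5) | caesar(22) | take(2)

Check, running the answer program on each example:
  "fextx" -> "jibxb" -> "jbxb" -> "ogcg" -> "kcyc" -> "kc"
  "mvbd" -> "qzfh" -> "qzfh" -> "vekm" -> "ragi" -> "ra"
  "kzdy" -> "odhc" -> "dhc" -> "imh" -> "eid" -> "ei"
  "gmj" -> "kqn" -> "kqn" -> "pvs" -> "lro" -> "lr"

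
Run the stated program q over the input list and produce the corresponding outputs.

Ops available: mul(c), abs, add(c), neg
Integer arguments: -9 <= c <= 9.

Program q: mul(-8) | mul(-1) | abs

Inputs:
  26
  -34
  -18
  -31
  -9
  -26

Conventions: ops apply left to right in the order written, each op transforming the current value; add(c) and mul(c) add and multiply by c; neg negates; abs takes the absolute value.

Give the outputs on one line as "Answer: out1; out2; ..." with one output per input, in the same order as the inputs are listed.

208; 272; 144; 248; 72; 208

Execution, op by op:
  26 -> -208 -> 208 -> 208
  -34 -> 272 -> -272 -> 272
  -18 -> 144 -> -144 -> 144
  -31 -> 248 -> -248 -> 248
  -9 -> 72 -> -72 -> 72
  -26 -> 208 -> -208 -> 208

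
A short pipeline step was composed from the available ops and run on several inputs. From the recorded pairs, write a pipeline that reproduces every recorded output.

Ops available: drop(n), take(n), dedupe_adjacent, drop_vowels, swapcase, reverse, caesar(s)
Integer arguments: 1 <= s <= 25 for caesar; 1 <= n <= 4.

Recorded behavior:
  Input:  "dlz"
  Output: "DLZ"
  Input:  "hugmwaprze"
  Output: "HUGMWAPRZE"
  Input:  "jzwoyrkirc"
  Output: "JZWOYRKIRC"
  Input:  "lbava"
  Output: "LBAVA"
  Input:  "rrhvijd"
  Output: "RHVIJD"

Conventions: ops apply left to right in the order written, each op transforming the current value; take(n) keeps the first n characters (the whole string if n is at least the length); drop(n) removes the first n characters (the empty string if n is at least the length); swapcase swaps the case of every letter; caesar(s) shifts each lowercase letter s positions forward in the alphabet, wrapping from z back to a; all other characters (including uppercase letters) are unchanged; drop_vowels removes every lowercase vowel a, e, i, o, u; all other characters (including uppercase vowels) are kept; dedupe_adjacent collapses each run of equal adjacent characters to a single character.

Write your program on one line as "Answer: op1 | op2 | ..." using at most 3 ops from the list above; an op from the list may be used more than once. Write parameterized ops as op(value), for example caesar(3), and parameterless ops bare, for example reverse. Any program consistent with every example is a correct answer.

swapcase | dedupe_adjacent

Check, running the answer program on each example:
  "dlz" -> "DLZ" -> "DLZ"
  "hugmwaprze" -> "HUGMWAPRZE" -> "HUGMWAPRZE"
  "jzwoyrkirc" -> "JZWOYRKIRC" -> "JZWOYRKIRC"
  "lbava" -> "LBAVA" -> "LBAVA"
  "rrhvijd" -> "RRHVIJD" -> "RHVIJD"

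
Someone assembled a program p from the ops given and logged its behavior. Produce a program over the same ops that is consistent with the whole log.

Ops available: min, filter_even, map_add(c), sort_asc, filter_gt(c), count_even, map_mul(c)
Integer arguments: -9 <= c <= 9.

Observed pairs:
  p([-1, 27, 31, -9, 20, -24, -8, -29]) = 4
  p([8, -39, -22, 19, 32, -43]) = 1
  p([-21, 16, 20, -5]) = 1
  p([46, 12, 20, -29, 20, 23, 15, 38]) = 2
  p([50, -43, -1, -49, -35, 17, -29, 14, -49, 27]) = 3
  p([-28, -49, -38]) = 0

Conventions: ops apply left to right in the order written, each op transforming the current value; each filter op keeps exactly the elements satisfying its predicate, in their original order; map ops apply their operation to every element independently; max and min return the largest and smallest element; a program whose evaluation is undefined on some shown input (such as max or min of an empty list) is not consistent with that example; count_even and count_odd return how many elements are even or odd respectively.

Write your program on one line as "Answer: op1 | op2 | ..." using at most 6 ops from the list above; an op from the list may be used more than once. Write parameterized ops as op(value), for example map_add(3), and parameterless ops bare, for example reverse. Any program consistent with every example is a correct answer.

sort_asc | map_add(7) | filter_even | filter_gt(-5) | count_even

Check, running the answer program on each example:
  [-1, 27, 31, -9, 20, -24, -8, -29] -> [-29, -24, -9, -8, -1, 20, 27, 31] -> [-22, -17, -2, -1, 6, 27, 34, 38] -> [-22, -2, 6, 34, 38] -> [-2, 6, 34, 38] -> 4
  [8, -39, -22, 19, 32, -43] -> [-43, -39, -22, 8, 19, 32] -> [-36, -32, -15, 15, 26, 39] -> [-36, -32, 26] -> [26] -> 1
  [-21, 16, 20, -5] -> [-21, -5, 16, 20] -> [-14, 2, 23, 27] -> [-14, 2] -> [2] -> 1
  [46, 12, 20, -29, 20, 23, 15, 38] -> [-29, 12, 15, 20, 20, 23, 38, 46] -> [-22, 19, 22, 27, 27, 30, 45, 53] -> [-22, 22, 30] -> [22, 30] -> 2
  [50, -43, -1, -49, -35, 17, -29, 14, -49, 27] -> [-49, -49, -43, -35, -29, -1, 14, 17, 27, 50] -> [-42, -42, -36, -28, -22, 6, 21, 24, 34, 57] -> [-42, -42, -36, -28, -22, 6, 24, 34] -> [6, 24, 34] -> 3
  [-28, -49, -38] -> [-49, -38, -28] -> [-42, -31, -21] -> [-42] -> [] -> 0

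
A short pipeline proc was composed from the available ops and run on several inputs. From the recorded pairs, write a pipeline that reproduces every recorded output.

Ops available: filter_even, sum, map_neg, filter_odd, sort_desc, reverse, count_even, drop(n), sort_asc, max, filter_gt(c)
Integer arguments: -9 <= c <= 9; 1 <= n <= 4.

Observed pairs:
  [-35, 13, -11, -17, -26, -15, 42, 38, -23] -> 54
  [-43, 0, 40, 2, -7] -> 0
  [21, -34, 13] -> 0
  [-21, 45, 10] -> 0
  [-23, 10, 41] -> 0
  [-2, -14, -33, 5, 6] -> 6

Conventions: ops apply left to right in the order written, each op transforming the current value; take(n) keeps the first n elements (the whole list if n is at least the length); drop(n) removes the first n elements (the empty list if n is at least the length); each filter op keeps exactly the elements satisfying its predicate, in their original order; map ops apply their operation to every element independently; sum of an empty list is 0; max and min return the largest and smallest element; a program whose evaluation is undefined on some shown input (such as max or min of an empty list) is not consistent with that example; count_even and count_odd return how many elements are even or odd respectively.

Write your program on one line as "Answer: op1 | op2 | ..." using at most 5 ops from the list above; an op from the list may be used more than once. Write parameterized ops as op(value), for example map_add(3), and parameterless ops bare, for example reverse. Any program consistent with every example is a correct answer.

drop(4) | filter_even | sort_asc | sum

Check, running the answer program on each example:
  [-35, 13, -11, -17, -26, -15, 42, 38, -23] -> [-26, -15, 42, 38, -23] -> [-26, 42, 38] -> [-26, 38, 42] -> 54
  [-43, 0, 40, 2, -7] -> [-7] -> [] -> [] -> 0
  [21, -34, 13] -> [] -> [] -> [] -> 0
  [-21, 45, 10] -> [] -> [] -> [] -> 0
  [-23, 10, 41] -> [] -> [] -> [] -> 0
  [-2, -14, -33, 5, 6] -> [6] -> [6] -> [6] -> 6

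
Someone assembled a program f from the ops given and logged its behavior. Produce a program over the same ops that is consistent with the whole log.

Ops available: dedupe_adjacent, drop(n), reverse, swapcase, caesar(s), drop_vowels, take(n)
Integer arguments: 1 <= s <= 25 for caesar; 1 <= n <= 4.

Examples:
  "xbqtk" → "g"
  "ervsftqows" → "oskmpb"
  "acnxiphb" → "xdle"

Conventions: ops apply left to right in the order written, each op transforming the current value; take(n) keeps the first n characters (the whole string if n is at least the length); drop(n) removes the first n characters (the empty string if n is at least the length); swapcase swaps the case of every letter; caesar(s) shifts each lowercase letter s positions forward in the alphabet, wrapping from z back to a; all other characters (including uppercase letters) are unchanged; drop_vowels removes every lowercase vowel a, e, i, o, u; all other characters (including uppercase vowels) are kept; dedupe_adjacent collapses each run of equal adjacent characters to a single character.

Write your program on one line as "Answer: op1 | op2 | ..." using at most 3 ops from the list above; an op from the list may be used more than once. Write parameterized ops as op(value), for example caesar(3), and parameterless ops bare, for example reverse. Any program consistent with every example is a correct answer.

caesar(22) | drop(4) | reverse

Check, running the answer program on each example:
  "xbqtk" -> "txmpg" -> "g" -> "g"
  "ervsftqows" -> "anrobpmkso" -> "bpmkso" -> "oskmpb"
  "acnxiphb" -> "wyjteldx" -> "eldx" -> "xdle"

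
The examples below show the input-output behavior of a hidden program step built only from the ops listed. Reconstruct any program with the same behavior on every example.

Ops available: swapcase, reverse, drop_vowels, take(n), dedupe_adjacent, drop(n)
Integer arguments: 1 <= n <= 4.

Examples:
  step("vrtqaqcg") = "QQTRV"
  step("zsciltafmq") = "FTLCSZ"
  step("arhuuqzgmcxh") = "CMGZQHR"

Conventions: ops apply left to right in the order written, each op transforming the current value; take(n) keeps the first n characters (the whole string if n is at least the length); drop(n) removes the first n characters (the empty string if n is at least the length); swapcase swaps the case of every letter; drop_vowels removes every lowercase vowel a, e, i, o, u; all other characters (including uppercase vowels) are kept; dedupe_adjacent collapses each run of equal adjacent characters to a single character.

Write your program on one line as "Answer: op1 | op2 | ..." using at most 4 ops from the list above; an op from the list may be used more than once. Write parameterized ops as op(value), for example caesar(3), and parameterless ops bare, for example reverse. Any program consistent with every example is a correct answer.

reverse | drop_vowels | swapcase | drop(2)

Check, running the answer program on each example:
  "vrtqaqcg" -> "gcqaqtrv" -> "gcqqtrv" -> "GCQQTRV" -> "QQTRV"
  "zsciltafmq" -> "qmfatlicsz" -> "qmftlcsz" -> "QMFTLCSZ" -> "FTLCSZ"
  "arhuuqzgmcxh" -> "hxcmgzquuhra" -> "hxcmgzqhr" -> "HXCMGZQHR" -> "CMGZQHR"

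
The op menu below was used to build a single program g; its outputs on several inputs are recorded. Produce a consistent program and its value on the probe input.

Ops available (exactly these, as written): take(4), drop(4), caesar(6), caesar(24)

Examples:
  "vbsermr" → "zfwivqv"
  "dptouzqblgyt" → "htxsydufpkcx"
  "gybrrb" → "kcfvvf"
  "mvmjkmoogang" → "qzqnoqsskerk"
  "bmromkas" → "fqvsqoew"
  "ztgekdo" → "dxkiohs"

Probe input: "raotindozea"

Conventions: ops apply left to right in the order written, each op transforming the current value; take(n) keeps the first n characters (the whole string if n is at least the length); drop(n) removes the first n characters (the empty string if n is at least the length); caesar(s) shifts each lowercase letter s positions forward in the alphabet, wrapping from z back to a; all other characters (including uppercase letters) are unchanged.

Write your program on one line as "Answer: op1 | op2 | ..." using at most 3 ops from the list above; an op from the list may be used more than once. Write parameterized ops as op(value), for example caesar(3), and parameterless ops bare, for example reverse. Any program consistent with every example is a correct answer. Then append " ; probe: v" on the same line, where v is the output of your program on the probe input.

caesar(24) | caesar(6) ; probe: "vesxmrhsdie"

Check, running the answer program on each example:
  "vbsermr" -> "tzqcpkp" -> "zfwivqv"
  "dptouzqblgyt" -> "bnrmsxozjewr" -> "htxsydufpkcx"
  "gybrrb" -> "ewzppz" -> "kcfvvf"
  "mvmjkmoogang" -> "ktkhikmmeyle" -> "qzqnoqsskerk"
  "bmromkas" -> "zkpmkiyq" -> "fqvsqoew"
  "ztgekdo" -> "xrecibm" -> "dxkiohs"
  probe: "raotindozea" -> "pymrglbmxcy" -> "vesxmrhsdie"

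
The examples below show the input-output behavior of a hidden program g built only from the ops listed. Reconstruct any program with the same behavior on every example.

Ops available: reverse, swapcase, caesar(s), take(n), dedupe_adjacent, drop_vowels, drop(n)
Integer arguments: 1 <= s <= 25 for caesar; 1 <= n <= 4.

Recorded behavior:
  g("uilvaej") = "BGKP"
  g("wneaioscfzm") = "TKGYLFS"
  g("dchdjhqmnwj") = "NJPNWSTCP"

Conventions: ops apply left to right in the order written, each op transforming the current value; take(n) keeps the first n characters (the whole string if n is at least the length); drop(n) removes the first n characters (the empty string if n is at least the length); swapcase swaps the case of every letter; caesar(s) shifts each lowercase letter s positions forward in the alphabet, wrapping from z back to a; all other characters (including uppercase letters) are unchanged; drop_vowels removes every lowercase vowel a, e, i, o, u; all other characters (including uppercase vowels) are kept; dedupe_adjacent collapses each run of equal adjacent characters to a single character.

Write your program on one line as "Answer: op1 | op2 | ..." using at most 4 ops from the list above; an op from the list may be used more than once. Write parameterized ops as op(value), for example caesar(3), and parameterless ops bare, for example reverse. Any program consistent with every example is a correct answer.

caesar(6) | drop_vowels | drop(1) | swapcase

Check, running the answer program on each example:
  "uilvaej" -> "aorbgkp" -> "rbgkp" -> "bgkp" -> "BGKP"
  "wneaioscfzm" -> "ctkgouyilfs" -> "ctkgylfs" -> "tkgylfs" -> "TKGYLFS"
  "dchdjhqmnwj" -> "jinjpnwstcp" -> "jnjpnwstcp" -> "njpnwstcp" -> "NJPNWSTCP"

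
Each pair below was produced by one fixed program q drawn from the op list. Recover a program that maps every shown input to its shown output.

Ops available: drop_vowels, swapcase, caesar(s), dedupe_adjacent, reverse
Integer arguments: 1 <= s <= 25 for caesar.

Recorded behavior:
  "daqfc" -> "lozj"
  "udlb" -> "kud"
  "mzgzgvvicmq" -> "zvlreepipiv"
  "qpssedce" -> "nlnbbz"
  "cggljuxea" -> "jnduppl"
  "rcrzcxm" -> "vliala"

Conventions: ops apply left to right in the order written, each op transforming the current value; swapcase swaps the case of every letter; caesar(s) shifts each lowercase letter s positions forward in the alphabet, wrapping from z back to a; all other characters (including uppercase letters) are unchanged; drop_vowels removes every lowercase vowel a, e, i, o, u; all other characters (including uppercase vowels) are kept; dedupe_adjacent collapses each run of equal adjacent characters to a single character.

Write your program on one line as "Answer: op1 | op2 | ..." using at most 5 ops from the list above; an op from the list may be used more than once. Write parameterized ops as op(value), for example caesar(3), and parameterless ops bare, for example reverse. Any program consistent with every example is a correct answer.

caesar(11) | reverse | drop_vowels | caesar(24)

Check, running the answer program on each example:
  "daqfc" -> "olbqn" -> "nqblo" -> "nqbl" -> "lozj"
  "udlb" -> "fowm" -> "mwof" -> "mwf" -> "kud"
  "mzgzgvvicmq" -> "xkrkrggtnxb" -> "bxntggrkrkx" -> "bxntggrkrkx" -> "zvlreepipiv"
  "qpssedce" -> "baddponp" -> "pnopddab" -> "pnpddb" -> "nlnbbz"
  "cggljuxea" -> "nrrwufipl" -> "lpifuwrrn" -> "lpfwrrn" -> "jnduppl"
  "rcrzcxm" -> "cncknix" -> "xinkcnc" -> "xnkcnc" -> "vliala"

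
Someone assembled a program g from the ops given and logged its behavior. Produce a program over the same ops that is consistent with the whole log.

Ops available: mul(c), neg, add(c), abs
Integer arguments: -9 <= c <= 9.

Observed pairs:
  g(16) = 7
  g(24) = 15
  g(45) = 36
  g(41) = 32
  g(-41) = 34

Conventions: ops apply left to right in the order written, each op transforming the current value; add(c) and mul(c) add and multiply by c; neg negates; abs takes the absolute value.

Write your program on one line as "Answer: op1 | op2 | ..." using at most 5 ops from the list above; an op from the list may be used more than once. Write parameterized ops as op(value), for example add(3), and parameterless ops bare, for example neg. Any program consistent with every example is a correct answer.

add(-1) | neg | abs | add(-8)

Check, running the answer program on each example:
  16 -> 15 -> -15 -> 15 -> 7
  24 -> 23 -> -23 -> 23 -> 15
  45 -> 44 -> -44 -> 44 -> 36
  41 -> 40 -> -40 -> 40 -> 32
  -41 -> -42 -> 42 -> 42 -> 34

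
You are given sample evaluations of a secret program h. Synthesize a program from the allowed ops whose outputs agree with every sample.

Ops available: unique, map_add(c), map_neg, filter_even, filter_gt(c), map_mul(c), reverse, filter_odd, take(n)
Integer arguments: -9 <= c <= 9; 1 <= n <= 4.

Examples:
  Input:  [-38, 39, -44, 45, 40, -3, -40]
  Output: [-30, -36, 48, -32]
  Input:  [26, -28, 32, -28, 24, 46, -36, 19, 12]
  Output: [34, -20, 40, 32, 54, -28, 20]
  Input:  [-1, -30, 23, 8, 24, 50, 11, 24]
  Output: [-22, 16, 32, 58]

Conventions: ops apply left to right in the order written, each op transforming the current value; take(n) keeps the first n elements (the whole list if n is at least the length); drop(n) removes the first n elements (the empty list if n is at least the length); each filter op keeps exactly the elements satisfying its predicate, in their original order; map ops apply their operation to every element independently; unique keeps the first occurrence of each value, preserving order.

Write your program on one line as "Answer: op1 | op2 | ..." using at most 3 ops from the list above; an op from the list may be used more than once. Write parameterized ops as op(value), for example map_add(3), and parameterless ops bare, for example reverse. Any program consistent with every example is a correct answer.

filter_even | map_add(8) | unique

Check, running the answer program on each example:
  [-38, 39, -44, 45, 40, -3, -40] -> [-38, -44, 40, -40] -> [-30, -36, 48, -32] -> [-30, -36, 48, -32]
  [26, -28, 32, -28, 24, 46, -36, 19, 12] -> [26, -28, 32, -28, 24, 46, -36, 12] -> [34, -20, 40, -20, 32, 54, -28, 20] -> [34, -20, 40, 32, 54, -28, 20]
  [-1, -30, 23, 8, 24, 50, 11, 24] -> [-30, 8, 24, 50, 24] -> [-22, 16, 32, 58, 32] -> [-22, 16, 32, 58]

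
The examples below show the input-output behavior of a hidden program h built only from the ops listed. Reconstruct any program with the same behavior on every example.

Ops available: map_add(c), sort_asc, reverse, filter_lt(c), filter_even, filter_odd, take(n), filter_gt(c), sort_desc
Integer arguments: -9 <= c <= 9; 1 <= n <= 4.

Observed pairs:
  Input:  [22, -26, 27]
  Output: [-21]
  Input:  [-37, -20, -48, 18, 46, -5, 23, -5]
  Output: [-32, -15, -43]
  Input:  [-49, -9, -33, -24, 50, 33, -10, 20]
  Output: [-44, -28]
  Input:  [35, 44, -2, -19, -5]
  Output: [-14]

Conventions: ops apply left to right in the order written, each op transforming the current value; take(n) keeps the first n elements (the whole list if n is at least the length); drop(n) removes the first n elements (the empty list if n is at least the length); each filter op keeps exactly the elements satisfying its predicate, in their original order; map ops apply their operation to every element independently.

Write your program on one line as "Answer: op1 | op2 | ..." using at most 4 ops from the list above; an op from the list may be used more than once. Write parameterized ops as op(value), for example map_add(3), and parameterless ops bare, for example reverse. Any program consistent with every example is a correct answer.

map_add(5) | filter_lt(-1) | take(3) | filter_lt(-6)

Check, running the answer program on each example:
  [22, -26, 27] -> [27, -21, 32] -> [-21] -> [-21] -> [-21]
  [-37, -20, -48, 18, 46, -5, 23, -5] -> [-32, -15, -43, 23, 51, 0, 28, 0] -> [-32, -15, -43] -> [-32, -15, -43] -> [-32, -15, -43]
  [-49, -9, -33, -24, 50, 33, -10, 20] -> [-44, -4, -28, -19, 55, 38, -5, 25] -> [-44, -4, -28, -19, -5] -> [-44, -4, -28] -> [-44, -28]
  [35, 44, -2, -19, -5] -> [40, 49, 3, -14, 0] -> [-14] -> [-14] -> [-14]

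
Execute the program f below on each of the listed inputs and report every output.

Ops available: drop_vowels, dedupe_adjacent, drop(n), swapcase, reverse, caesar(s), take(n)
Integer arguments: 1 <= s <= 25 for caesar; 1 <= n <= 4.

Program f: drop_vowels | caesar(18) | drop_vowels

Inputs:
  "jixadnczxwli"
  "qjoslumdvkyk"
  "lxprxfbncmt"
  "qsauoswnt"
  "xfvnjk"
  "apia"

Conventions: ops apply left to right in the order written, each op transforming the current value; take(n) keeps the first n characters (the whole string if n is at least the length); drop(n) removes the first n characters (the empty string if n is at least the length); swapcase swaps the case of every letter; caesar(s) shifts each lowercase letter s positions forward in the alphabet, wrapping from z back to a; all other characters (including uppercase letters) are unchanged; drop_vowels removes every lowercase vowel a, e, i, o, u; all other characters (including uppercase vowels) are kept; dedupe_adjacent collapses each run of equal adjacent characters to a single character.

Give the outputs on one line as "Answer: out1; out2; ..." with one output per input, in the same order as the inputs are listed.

"bpvfrpd"; "bkdvncqc"; "dphjpxtfl"; "kkfl"; "pxnfbc"; "h"

Execution, op by op:
  "jixadnczxwli" -> "jxdnczxwl" -> "bpvfurpod" -> "bpvfrpd"
  "qjoslumdvkyk" -> "qjslmdvkyk" -> "ibkdevncqc" -> "bkdvncqc"
  "lxprxfbncmt" -> "lxprxfbncmt" -> "dphjpxtfuel" -> "dphjpxtfl"
  "qsauoswnt" -> "qsswnt" -> "ikkofl" -> "kkfl"
  "xfvnjk" -> "xfvnjk" -> "pxnfbc" -> "pxnfbc"
  "apia" -> "p" -> "h" -> "h"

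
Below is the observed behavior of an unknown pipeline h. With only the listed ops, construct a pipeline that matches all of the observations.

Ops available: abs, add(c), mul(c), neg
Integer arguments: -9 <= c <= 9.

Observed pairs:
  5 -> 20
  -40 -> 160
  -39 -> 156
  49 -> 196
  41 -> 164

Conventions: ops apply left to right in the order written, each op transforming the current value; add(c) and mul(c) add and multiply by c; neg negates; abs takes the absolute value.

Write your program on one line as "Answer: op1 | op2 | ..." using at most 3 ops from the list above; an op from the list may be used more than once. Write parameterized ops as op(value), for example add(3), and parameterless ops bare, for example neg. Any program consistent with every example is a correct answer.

mul(-4) | abs

Check, running the answer program on each example:
  5 -> -20 -> 20
  -40 -> 160 -> 160
  -39 -> 156 -> 156
  49 -> -196 -> 196
  41 -> -164 -> 164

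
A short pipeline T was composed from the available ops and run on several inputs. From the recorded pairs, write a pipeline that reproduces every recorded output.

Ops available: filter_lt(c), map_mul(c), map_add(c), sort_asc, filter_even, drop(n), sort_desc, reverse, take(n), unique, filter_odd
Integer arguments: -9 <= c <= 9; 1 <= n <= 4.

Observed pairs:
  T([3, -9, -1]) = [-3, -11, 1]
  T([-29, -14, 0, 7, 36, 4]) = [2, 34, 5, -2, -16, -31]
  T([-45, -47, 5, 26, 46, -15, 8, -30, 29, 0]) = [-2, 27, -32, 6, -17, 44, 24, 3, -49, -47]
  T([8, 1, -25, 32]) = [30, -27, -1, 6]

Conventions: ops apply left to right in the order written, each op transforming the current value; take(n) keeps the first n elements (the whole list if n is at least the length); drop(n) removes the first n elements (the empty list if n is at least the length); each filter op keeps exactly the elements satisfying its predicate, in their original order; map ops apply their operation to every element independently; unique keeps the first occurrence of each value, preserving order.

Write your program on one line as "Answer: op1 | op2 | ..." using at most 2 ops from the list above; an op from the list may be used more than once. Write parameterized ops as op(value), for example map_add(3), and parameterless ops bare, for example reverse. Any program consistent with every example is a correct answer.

map_add(-2) | reverse

Check, running the answer program on each example:
  [3, -9, -1] -> [1, -11, -3] -> [-3, -11, 1]
  [-29, -14, 0, 7, 36, 4] -> [-31, -16, -2, 5, 34, 2] -> [2, 34, 5, -2, -16, -31]
  [-45, -47, 5, 26, 46, -15, 8, -30, 29, 0] -> [-47, -49, 3, 24, 44, -17, 6, -32, 27, -2] -> [-2, 27, -32, 6, -17, 44, 24, 3, -49, -47]
  [8, 1, -25, 32] -> [6, -1, -27, 30] -> [30, -27, -1, 6]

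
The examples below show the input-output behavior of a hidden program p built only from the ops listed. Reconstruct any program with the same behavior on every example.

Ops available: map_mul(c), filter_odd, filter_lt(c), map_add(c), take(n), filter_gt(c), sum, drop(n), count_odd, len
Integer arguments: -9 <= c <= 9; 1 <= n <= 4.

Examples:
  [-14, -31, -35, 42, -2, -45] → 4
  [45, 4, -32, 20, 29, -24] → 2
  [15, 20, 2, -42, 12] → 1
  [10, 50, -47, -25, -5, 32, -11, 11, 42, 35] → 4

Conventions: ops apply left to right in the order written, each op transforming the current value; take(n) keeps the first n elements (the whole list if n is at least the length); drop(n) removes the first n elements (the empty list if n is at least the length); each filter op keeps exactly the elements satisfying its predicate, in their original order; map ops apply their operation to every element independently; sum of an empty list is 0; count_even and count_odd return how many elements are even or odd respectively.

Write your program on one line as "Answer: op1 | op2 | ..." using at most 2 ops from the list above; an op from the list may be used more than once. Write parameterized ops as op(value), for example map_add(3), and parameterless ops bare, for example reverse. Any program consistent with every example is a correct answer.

filter_lt(-4) | len

Check, running the answer program on each example:
  [-14, -31, -35, 42, -2, -45] -> [-14, -31, -35, -45] -> 4
  [45, 4, -32, 20, 29, -24] -> [-32, -24] -> 2
  [15, 20, 2, -42, 12] -> [-42] -> 1
  [10, 50, -47, -25, -5, 32, -11, 11, 42, 35] -> [-47, -25, -5, -11] -> 4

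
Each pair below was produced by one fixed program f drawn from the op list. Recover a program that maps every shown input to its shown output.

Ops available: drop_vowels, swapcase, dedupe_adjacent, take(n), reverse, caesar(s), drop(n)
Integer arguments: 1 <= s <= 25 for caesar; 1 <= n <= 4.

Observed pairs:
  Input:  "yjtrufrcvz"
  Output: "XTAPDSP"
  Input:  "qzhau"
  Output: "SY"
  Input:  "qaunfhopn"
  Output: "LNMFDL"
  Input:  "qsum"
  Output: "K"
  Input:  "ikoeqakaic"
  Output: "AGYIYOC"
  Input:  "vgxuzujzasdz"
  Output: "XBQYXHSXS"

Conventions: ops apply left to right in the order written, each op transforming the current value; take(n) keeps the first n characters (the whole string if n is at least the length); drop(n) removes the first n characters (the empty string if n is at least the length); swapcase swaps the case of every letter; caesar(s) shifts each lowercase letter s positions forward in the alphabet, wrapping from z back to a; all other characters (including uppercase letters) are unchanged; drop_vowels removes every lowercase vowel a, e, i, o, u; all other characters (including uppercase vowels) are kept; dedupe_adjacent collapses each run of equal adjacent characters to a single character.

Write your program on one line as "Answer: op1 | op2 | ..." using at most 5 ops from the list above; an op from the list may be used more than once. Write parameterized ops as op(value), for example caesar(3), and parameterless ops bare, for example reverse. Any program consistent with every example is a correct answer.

caesar(11) | drop(3) | reverse | caesar(13) | swapcase

Check, running the answer program on each example:
  "yjtrufrcvz" -> "juecfqcngk" -> "cfqcngk" -> "kgncqfc" -> "xtapdsp" -> "XTAPDSP"
  "qzhau" -> "bkslf" -> "lf" -> "fl" -> "sy" -> "SY"
  "qaunfhopn" -> "blfyqszay" -> "yqszay" -> "yazsqy" -> "lnmfdl" -> "LNMFDL"
  "qsum" -> "bdfx" -> "x" -> "x" -> "k" -> "K"
  "ikoeqakaic" -> "tvzpblvltn" -> "pblvltn" -> "ntlvlbp" -> "agyiyoc" -> "AGYIYOC"
  "vgxuzujzasdz" -> "grifkfukldok" -> "fkfukldok" -> "kodlkufkf" -> "xbqyxhsxs" -> "XBQYXHSXS"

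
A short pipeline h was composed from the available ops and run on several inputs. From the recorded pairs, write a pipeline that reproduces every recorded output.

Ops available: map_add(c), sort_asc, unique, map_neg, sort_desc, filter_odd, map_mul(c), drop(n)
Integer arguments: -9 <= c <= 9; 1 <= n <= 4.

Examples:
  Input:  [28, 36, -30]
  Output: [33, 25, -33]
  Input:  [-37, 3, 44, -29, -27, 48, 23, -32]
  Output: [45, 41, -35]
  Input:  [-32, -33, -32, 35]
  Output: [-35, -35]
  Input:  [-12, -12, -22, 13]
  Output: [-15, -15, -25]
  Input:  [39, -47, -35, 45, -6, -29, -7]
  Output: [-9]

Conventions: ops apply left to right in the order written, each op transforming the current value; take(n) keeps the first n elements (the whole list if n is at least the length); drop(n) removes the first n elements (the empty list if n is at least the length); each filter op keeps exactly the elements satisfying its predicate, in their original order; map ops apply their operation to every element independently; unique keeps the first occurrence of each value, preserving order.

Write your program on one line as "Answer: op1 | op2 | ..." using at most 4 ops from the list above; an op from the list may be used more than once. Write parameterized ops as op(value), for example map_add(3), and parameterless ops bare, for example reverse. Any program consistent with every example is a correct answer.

sort_asc | sort_desc | map_add(-3) | filter_odd

Check, running the answer program on each example:
  [28, 36, -30] -> [-30, 28, 36] -> [36, 28, -30] -> [33, 25, -33] -> [33, 25, -33]
  [-37, 3, 44, -29, -27, 48, 23, -32] -> [-37, -32, -29, -27, 3, 23, 44, 48] -> [48, 44, 23, 3, -27, -29, -32, -37] -> [45, 41, 20, 0, -30, -32, -35, -40] -> [45, 41, -35]
  [-32, -33, -32, 35] -> [-33, -32, -32, 35] -> [35, -32, -32, -33] -> [32, -35, -35, -36] -> [-35, -35]
  [-12, -12, -22, 13] -> [-22, -12, -12, 13] -> [13, -12, -12, -22] -> [10, -15, -15, -25] -> [-15, -15, -25]
  [39, -47, -35, 45, -6, -29, -7] -> [-47, -35, -29, -7, -6, 39, 45] -> [45, 39, -6, -7, -29, -35, -47] -> [42, 36, -9, -10, -32, -38, -50] -> [-9]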